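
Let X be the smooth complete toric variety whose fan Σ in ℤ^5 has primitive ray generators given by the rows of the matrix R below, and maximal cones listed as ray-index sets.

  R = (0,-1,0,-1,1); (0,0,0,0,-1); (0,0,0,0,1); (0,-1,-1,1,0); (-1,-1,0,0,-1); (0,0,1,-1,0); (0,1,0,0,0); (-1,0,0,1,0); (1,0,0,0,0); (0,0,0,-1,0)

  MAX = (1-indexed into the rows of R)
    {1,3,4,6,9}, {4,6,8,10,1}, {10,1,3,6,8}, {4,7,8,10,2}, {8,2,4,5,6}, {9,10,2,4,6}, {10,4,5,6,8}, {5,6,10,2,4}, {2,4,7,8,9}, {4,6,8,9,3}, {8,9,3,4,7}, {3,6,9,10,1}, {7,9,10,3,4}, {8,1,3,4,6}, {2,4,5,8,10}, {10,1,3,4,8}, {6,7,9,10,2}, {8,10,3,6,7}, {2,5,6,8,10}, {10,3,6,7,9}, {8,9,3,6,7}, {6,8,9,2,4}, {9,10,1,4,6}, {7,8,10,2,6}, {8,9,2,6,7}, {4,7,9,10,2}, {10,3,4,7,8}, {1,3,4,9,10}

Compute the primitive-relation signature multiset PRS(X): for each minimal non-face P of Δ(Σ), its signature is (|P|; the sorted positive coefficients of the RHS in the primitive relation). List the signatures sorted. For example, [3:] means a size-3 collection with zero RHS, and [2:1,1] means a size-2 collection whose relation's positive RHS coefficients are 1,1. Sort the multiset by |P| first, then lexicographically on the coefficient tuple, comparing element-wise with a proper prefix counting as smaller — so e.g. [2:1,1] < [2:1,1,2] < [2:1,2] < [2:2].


Δ(Σ) — 10 vertices, 12 min non-faces:

  P = {2,3}:  v_{2} + v_{3} = 0 — sig = [2:]
  P = {1,7}:  v_{1} + v_{7} = v_{3} + v_{10} — sig = [2:1,1]
  P = {1,2}:  v_{1} + v_{2} = v_{4} + v_{6} + v_{10} — sig = [2:1,1,1]
  P = {5,7}:  v_{5} + v_{7} = v_{2} + v_{8} + v_{10} — sig = [2:1,1,1]
  P = {5,9}:  v_{5} + v_{9} = v_{2} + v_{4} + v_{6} — sig = [2:1,1,1]
  P = {3,5}:  v_{3} + v_{5} = v_{4} + v_{6} + v_{8} + v_{10} — sig = [2:1,1,1,1]
  P = {1,5}:  v_{1} + v_{5} = 2·v_{4} + 2·v_{6} + v_{8} + 2·v_{10} — sig = [2:1,2,2,2]
  P = {4,6,7}:  v_{4} + v_{6} + v_{7} = 0 — sig = [3:]
  P = {8,9,10}:  v_{8} + v_{9} + v_{10} = 0 — sig = [3:]
  P = {1,8,9}:  v_{1} + v_{8} + v_{9} = v_{3} + v_{4} + v_{6} — sig = [3:1,1,1]
  P = {3,4,6,10}:  v_{3} + v_{4} + v_{6} + v_{10} = v_{1} — sig = [4:1]
  P = {2,4,6,8,10}:  v_{2} + v_{4} + v_{6} + v_{8} + v_{10} = v_{5} — sig = [5:1]

Hence PRS(X_Σ) =
    [2:]
    [2:1,1]
    [2:1,1,1]
    [2:1,1,1]
    [2:1,1,1]
    [2:1,1,1,1]
    [2:1,2,2,2]
    [3:]
    [3:]
    [3:1,1,1]
    [4:1]
    [5:1]


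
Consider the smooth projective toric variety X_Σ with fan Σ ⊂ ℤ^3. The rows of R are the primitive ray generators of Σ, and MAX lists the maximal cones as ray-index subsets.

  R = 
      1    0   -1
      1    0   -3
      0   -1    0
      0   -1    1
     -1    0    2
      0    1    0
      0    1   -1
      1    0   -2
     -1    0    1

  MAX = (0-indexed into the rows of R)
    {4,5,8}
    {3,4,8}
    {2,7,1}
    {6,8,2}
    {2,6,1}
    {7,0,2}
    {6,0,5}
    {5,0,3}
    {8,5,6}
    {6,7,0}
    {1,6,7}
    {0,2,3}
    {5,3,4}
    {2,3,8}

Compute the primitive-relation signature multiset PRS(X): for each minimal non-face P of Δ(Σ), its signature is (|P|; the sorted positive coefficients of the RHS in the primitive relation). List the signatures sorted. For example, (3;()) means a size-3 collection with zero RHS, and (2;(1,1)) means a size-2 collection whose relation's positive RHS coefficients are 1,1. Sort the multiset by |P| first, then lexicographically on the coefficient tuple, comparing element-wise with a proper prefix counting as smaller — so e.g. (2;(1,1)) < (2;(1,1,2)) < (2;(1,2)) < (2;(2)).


18 minimal non-faces of Δ(Σ) (on 9 rays):

  {0,8}:  v_{0} + v_{8} = 0  ⟹  sig = (2;())
  {2,5}:  v_{2} + v_{5} = 0  ⟹  sig = (2;())
  {3,6}:  v_{3} + v_{6} = 0  ⟹  sig = (2;())
  {4,7}:  v_{4} + v_{7} = 0  ⟹  sig = (2;())
  {0,4}:  v_{0} + v_{4} = v_{3} + v_{5}  ⟹  sig = (2;(1,1))
  {1,3}:  v_{1} + v_{3} = v_{2} + v_{7}  ⟹  sig = (2;(1,1))
  {1,4}:  v_{1} + v_{4} = v_{2} + v_{6}  ⟹  sig = (2;(1,1))
  {1,5}:  v_{1} + v_{5} = v_{6} + v_{7}  ⟹  sig = (2;(1,1))
  {2,4}:  v_{2} + v_{4} = v_{3} + v_{8}  ⟹  sig = (2;(1,1))
  {3,7}:  v_{3} + v_{7} = v_{0} + v_{2}  ⟹  sig = (2;(1,1))
  {4,6}:  v_{4} + v_{6} = v_{5} + v_{8}  ⟹  sig = (2;(1,1))
  {5,7}:  v_{5} + v_{7} = v_{0} + v_{6}  ⟹  sig = (2;(1,1))
  {7,8}:  v_{7} + v_{8} = v_{2} + v_{6}  ⟹  sig = (2;(1,1))
  {0,1}:  v_{0} + v_{1} = 2·v_{7}  ⟹  sig = (2;(2))
  {1,8}:  v_{1} + v_{8} = 2·v_{2} + 2·v_{6}  ⟹  sig = (2;(2,2))
  {0,2,6}:  v_{0} + v_{2} + v_{6} = v_{7}  ⟹  sig = (3;(1))
  {2,6,7}:  v_{2} + v_{6} + v_{7} = v_{1}  ⟹  sig = (3;(1))
  {3,5,8}:  v_{3} + v_{5} + v_{8} = v_{4}  ⟹  sig = (3;(1))

Signatures (|P|; sorted positive RHS coefficients), sorted:
{ (2;()) ×4,  (2;(1,1)) ×9,  (2;(2)),  (2;(2,2)),  (3;(1)) ×3 }


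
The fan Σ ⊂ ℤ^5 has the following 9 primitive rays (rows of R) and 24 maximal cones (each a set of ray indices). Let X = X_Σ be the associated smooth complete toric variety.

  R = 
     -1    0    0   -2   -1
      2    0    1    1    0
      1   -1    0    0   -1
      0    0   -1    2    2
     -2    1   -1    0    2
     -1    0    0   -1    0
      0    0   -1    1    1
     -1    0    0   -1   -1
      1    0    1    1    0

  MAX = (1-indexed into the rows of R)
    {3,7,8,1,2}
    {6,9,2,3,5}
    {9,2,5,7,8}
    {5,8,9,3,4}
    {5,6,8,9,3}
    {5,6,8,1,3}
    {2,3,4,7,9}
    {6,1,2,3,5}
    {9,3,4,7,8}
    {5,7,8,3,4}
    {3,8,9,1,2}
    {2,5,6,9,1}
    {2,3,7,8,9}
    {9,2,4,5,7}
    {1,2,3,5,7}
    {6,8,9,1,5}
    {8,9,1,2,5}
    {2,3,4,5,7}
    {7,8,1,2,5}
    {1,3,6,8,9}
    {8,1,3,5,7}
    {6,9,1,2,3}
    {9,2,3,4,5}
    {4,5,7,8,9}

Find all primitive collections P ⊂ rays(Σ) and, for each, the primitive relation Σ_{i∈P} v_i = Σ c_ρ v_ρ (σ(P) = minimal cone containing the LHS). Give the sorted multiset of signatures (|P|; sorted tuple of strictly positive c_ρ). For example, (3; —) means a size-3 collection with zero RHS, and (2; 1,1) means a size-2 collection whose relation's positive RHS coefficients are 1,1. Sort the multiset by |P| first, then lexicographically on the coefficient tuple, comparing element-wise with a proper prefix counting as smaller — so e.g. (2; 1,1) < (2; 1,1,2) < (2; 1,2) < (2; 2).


9 minimal non-faces of Δ(Σ) (on 9 rays):

  P = {1,4}:  v_{1} + v_{4} = v_{3} + v_{5} ; sig = (2; 1,1)
  P = {6,7}:  v_{6} + v_{7} = v_{3} + v_{5} ; sig = (2; 1,1)
  P = {4,6}:  v_{4} + v_{6} = 2·v_{3} + 2·v_{5} + v_{9} ; sig = (2; 1,2,2)
  P = {1,7,9}:  v_{1} + v_{7} + v_{9} = 0 ; sig = (3; —)
  P = {2,4,8}:  v_{2} + v_{4} + v_{8} = v_{7} + v_{9} ; sig = (3; 1,1)
  P = {2,6,8}:  v_{2} + v_{6} + v_{8} = v_{1} + v_{9} ; sig = (3; 1,1)
  P = {2,3,5,8}:  v_{2} + v_{3} + v_{5} + v_{8} = 0 ; sig = (4; —)
  P = {1,3,5,9}:  v_{1} + v_{3} + v_{5} + v_{9} = v_{6} ; sig = (4; 1)
  P = {3,5,7,9}:  v_{3} + v_{5} + v_{7} + v_{9} = v_{4} ; sig = (4; 1)

Sorted signature multiset PRS(X):
[(2; 1,1), (2; 1,1), (2; 1,2,2), (3; —), (3; 1,1), (3; 1,1), (4; —), (4; 1), (4; 1)]


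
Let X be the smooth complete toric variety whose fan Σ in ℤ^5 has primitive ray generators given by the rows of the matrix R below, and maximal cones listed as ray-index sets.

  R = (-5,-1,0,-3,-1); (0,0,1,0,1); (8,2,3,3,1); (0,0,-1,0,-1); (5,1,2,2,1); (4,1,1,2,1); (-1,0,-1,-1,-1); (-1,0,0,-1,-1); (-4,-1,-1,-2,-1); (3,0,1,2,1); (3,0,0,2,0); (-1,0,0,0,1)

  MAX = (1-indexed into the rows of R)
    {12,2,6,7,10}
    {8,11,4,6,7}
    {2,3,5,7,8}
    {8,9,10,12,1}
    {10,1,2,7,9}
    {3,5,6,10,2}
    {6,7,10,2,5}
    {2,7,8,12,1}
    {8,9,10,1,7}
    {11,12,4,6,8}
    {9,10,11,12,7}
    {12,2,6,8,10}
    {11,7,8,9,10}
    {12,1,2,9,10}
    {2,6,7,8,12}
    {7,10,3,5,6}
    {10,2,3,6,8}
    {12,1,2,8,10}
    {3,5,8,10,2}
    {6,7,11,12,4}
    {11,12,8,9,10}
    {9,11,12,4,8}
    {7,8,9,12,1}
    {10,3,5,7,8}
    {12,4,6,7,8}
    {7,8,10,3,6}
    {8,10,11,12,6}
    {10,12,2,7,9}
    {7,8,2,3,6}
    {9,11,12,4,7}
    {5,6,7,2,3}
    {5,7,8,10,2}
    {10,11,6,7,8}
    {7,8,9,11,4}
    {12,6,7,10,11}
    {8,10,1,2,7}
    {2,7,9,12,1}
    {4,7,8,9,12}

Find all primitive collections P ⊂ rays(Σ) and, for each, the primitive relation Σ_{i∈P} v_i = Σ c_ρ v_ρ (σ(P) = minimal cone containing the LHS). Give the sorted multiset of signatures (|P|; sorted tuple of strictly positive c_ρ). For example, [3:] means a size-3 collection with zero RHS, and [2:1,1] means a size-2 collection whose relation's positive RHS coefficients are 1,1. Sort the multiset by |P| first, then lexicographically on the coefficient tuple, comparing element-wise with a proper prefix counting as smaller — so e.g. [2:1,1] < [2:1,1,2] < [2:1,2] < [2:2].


24 minimal non-faces of Δ(Σ) (on 12 rays):

  P={2,4}:  v_{2} + v_{4} = 0 — sig = [2:]
  P={6,9}:  v_{6} + v_{9} = 0 — sig = [2:]
  P={2,11}:  v_{2} + v_{11} = v_{10} — sig = [2:1]
  P={4,10}:  v_{4} + v_{10} = v_{11} — sig = [2:1]
  P={1,4}:  v_{1} + v_{4} = v_{8} + v_{9} — sig = [2:1,1]
  P={1,6}:  v_{1} + v_{6} = v_{2} + v_{8} — sig = [2:1,1]
  P={3,9}:  v_{3} + v_{9} = v_{5} + v_{8} — sig = [2:1,1]
  P={5,12}:  v_{5} + v_{12} = v_{2} + v_{6} — sig = [2:1,1]
  P={1,11}:  v_{1} + v_{11} = v_{8} + v_{9} + v_{10} — sig = [2:1,1,1]
  P={4,5}:  v_{4} + v_{5} = v_{6} + v_{7} + v_{8} + v_{10} — sig = [2:1,1,1,1]
  P={5,9}:  v_{5} + v_{9} = v_{2} + v_{7} + v_{8} + v_{10} — sig = [2:1,1,1,1]
  P={5,11}:  v_{5} + v_{11} = v_{6} + v_{7} + v_{8} + 2·v_{10} — sig = [2:1,1,1,2]
  P={1,3}:  v_{1} + v_{3} = v_{2} + v_{5} + 2·v_{8} — sig = [2:1,1,2]
  P={3,12}:  v_{3} + v_{12} = v_{2} + 2·v_{6} + v_{8} — sig = [2:1,1,2]
  P={1,5}:  v_{1} + v_{5} = 2·v_{2} + v_{7} + 2·v_{8} + v_{10} — sig = [2:1,1,2,2]
  P={3,4}:  v_{3} + v_{4} = 2·v_{6} + v_{7} + 2·v_{8} + v_{10} — sig = [2:1,1,2,2]
  P={3,11}:  v_{3} + v_{11} = 2·v_{6} + v_{7} + 2·v_{8} + 2·v_{10} — sig = [2:1,2,2,2]
  P={2,8,9}:  v_{2} + v_{8} + v_{9} = v_{1} — sig = [3:1]
  P={5,6,8}:  v_{5} + v_{6} + v_{8} = v_{3} — sig = [3:1]
  P={7,8,10,12}:  v_{7} + v_{8} + v_{10} + v_{12} = 0 — sig = [4:]
  P={7,8,11,12}:  v_{7} + v_{8} + v_{11} + v_{12} = v_{4} — sig = [4:1]
  P={1,7,10,12}:  v_{1} + v_{7} + v_{10} + v_{12} = v_{2} + v_{9} — sig = [4:1,1]
  P={2,3,7,10}:  v_{2} + v_{3} + v_{7} + v_{10} = 2·v_{5} — sig = [4:2]
  P={2,6,7,8,10}:  v_{2} + v_{6} + v_{7} + v_{8} + v_{10} = v_{5} — sig = [5:1]

Sorted signature multiset PRS(X):
    [2:]
    [2:]
    [2:1]
    [2:1]
    [2:1,1]
    [2:1,1]
    [2:1,1]
    [2:1,1]
    [2:1,1,1]
    [2:1,1,1,1]
    [2:1,1,1,1]
    [2:1,1,1,2]
    [2:1,1,2]
    [2:1,1,2]
    [2:1,1,2,2]
    [2:1,1,2,2]
    [2:1,2,2,2]
    [3:1]
    [3:1]
    [4:]
    [4:1]
    [4:1,1]
    [4:2]
    [5:1]


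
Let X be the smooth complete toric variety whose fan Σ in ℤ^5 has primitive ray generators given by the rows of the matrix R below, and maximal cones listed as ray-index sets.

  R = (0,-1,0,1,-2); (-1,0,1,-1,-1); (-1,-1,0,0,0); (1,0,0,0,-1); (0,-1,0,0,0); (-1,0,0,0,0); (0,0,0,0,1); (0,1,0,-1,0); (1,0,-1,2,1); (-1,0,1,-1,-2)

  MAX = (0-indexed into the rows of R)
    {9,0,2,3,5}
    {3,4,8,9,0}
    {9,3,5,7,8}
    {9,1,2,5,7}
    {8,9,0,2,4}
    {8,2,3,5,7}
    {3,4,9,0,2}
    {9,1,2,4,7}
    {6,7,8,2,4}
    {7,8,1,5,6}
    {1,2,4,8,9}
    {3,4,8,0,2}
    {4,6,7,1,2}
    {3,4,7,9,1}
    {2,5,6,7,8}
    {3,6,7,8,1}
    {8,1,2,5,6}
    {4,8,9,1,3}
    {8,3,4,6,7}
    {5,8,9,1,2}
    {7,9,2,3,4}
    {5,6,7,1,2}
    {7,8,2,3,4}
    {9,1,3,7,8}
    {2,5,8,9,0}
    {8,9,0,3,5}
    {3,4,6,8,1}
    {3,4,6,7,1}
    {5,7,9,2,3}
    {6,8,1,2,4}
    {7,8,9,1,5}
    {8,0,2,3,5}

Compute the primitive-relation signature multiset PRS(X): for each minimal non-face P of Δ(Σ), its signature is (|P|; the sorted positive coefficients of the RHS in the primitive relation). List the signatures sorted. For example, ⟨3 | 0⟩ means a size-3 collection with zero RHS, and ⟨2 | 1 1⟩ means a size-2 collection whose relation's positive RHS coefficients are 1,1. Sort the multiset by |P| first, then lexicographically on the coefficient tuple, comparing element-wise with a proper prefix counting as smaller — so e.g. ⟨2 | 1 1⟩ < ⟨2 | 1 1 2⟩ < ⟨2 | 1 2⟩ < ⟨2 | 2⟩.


Minimal non-faces — 14 found among 10 rays, 32 max cones:

  {4,5}:  v_{4} + v_{5} = v_{2}  ⇒ sig = ⟨2 | 1⟩
  {6,9}:  v_{6} + v_{9} = v_{1}  ⇒ sig = ⟨2 | 1⟩
  {0,6}:  v_{0} + v_{6} = v_{4} + v_{8} + v_{9}  ⇒ sig = ⟨2 | 1 1 1⟩
  {0,1}:  v_{0} + v_{1} = v_{4} + v_{8} + 2·v_{9}  ⇒ sig = ⟨2 | 1 1 2⟩
  {0,7}:  v_{0} + v_{7} = 2·v_{3} + 2·v_{5}  ⇒ sig = ⟨2 | 2 2⟩
  {3,5,6}:  v_{3} + v_{5} + v_{6} = 0  ⇒ sig = ⟨3 | 0⟩
  {1,3,5}:  v_{1} + v_{3} + v_{5} = v_{9}  ⇒ sig = ⟨3 | 1⟩
  {2,3,6}:  v_{2} + v_{3} + v_{6} = v_{4}  ⇒ sig = ⟨3 | 1⟩
  {1,2,3}:  v_{1} + v_{2} + v_{3} = v_{4} + v_{9}  ⇒ sig = ⟨3 | 1 1⟩
  {1,4,7,8}:  v_{1} + v_{4} + v_{7} + v_{8} = 0  ⇒ sig = ⟨4 | 0⟩
  {1,2,7,8}:  v_{1} + v_{2} + v_{7} + v_{8} = v_{5}  ⇒ sig = ⟨4 | 1⟩
  {2,3,8,9}:  v_{2} + v_{3} + v_{8} + v_{9} = v_{0}  ⇒ sig = ⟨4 | 1⟩
  {4,7,8,9}:  v_{4} + v_{7} + v_{8} + v_{9} = v_{3} + v_{5}  ⇒ sig = ⟨4 | 1 1⟩
  {2,7,8,9}:  v_{2} + v_{7} + v_{8} + v_{9} = v_{3} + 2·v_{5}  ⇒ sig = ⟨4 | 1 2⟩

so the primitive-relation signature multiset is
    |P|=2: 5 collections, coeffs (1), (1), (1,1,1), (1,1,2), (2,2)
    |P|=3: 4 collections, coeffs (), (1), (1), (1,1)
    |P|=4: 5 collections, coeffs (), (1), (1), (1,1), (1,2)


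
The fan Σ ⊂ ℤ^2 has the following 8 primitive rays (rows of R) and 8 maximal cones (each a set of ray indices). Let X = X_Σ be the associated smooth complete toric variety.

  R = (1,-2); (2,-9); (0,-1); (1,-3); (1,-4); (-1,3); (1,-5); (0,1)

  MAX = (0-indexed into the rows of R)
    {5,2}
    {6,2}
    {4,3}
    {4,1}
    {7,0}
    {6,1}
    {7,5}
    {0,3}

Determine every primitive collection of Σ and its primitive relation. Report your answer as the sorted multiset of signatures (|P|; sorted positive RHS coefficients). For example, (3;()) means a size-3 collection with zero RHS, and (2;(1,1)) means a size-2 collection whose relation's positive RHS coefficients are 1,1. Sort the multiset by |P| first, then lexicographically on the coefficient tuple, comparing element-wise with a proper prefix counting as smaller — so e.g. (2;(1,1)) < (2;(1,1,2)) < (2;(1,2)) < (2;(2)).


20 collections generate NE(X_Σ); each relation:

  {2,7}:  v_{2} + v_{7} = 0  →  sig = (2;())
  {3,5}:  v_{3} + v_{5} = 0  →  sig = (2;())
  {0,2}:  v_{0} + v_{2} = v_{3}  →  sig = (2;(1))
  {0,5}:  v_{0} + v_{5} = v_{7}  →  sig = (2;(1))
  {2,3}:  v_{2} + v_{3} = v_{4}  →  sig = (2;(1))
  {2,4}:  v_{2} + v_{4} = v_{6}  →  sig = (2;(1))
  {3,7}:  v_{3} + v_{7} = v_{0}  →  sig = (2;(1))
  {4,5}:  v_{4} + v_{5} = v_{2}  →  sig = (2;(1))
  {4,6}:  v_{4} + v_{6} = v_{1}  →  sig = (2;(1))
  {4,7}:  v_{4} + v_{7} = v_{3}  →  sig = (2;(1))
  {6,7}:  v_{6} + v_{7} = v_{4}  →  sig = (2;(1))
  {0,6}:  v_{0} + v_{6} = v_{3} + v_{4}  →  sig = (2;(1,1))
  {1,5}:  v_{1} + v_{5} = v_{2} + v_{6}  →  sig = (2;(1,1))
  {0,1}:  v_{0} + v_{1} = v_{3} + 2·v_{4}  →  sig = (2;(1,2))
  {0,4}:  v_{0} + v_{4} = 2·v_{3}  →  sig = (2;(2))
  {1,2}:  v_{1} + v_{2} = 2·v_{6}  →  sig = (2;(2))
  {1,7}:  v_{1} + v_{7} = 2·v_{4}  →  sig = (2;(2))
  {3,6}:  v_{3} + v_{6} = 2·v_{4}  →  sig = (2;(2))
  {5,6}:  v_{5} + v_{6} = 2·v_{2}  →  sig = (2;(2))
  {1,3}:  v_{1} + v_{3} = 3·v_{4}  →  sig = (2;(3))

Signatures (|P|; sorted positive RHS coefficients), sorted:
    |P|=2: 20 collections, coeffs (), (), (1), (1), (1), (1), (1), (1), (1), (1), (1), (1,1), (1,1), (1,2), (2), (2), (2), (2), (2), (3)


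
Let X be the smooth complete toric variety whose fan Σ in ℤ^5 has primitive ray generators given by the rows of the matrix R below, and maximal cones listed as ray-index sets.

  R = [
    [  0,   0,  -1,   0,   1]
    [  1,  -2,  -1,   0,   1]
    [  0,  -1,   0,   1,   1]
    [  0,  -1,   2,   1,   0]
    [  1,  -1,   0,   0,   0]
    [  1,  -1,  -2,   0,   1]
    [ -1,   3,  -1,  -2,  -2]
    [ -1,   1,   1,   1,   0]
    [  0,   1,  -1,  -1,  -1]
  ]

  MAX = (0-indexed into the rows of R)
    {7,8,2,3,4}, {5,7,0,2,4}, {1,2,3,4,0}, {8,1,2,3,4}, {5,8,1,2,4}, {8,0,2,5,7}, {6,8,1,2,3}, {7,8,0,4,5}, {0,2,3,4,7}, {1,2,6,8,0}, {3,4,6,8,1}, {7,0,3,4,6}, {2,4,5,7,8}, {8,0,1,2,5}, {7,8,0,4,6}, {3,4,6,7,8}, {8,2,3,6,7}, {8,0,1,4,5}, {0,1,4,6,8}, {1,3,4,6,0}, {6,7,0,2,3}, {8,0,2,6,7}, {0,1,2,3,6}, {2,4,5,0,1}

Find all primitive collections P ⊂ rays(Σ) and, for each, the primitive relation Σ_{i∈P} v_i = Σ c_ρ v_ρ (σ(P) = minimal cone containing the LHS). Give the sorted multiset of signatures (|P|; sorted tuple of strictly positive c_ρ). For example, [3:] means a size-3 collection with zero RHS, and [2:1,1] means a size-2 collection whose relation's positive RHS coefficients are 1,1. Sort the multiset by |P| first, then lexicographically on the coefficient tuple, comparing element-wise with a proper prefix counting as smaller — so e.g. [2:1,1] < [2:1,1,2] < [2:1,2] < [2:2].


6 minimal non-faces of Δ(Σ) (on 9 rays):

  P={1,7}:  v_{1} + v_{7} = v_{2} ; sig = [2:1]
  P={3,5}:  v_{3} + v_{5} = v_{2} + v_{4} ; sig = [2:1,1]
  P={5,6}:  v_{5} + v_{6} = v_{0} + 2·v_{8} ; sig = [2:1,2]
  P={0,3,8}:  v_{0} + v_{3} + v_{8} = 0 ; sig = [3:]
  P={2,4,6}:  v_{2} + v_{4} + v_{6} = v_{8} ; sig = [3:1]
  P={0,2,4,8}:  v_{0} + v_{2} + v_{4} + v_{8} = v_{5} ; sig = [4:1]

so the primitive-relation signature multiset is
[[2:1], [2:1,1], [2:1,2], [3:], [3:1], [4:1]]


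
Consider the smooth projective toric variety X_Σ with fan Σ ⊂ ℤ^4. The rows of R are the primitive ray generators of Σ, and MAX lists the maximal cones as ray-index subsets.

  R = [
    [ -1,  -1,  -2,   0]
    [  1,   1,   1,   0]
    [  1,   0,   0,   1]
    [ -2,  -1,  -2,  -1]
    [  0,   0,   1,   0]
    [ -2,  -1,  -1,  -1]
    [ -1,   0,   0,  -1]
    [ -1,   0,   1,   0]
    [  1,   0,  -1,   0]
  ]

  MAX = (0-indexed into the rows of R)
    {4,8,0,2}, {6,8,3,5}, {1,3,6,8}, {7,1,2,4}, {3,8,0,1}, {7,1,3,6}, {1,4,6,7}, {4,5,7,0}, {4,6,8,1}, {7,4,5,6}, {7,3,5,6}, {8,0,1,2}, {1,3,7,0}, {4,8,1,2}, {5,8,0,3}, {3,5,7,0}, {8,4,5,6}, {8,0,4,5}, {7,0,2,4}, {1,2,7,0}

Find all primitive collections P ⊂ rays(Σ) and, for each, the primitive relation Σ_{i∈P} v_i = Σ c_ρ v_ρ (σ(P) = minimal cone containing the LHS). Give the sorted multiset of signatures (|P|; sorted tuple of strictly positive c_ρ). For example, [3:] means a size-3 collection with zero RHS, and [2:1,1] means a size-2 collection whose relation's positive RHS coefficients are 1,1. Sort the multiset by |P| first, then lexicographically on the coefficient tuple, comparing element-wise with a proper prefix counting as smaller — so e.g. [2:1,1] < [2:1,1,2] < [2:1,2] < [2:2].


The 8 primitive collections of Σ (r=9, n=4):

  • {2,6}:  v_{2} + v_{6} = 0 — sig = [2:]
  • {7,8}:  v_{7} + v_{8} = 0 — sig = [2:]
  • {0,6}:  v_{0} + v_{6} = v_{3} — sig = [2:1]
  • {1,5}:  v_{1} + v_{5} = v_{6} — sig = [2:1]
  • {2,3}:  v_{2} + v_{3} = v_{0} — sig = [2:1]
  • {3,4}:  v_{3} + v_{4} = v_{5} — sig = [2:1]
  • {2,5}:  v_{2} + v_{5} = v_{0} + v_{4} — sig = [2:1,1]
  • {0,1,4}:  v_{0} + v_{1} + v_{4} = 0 — sig = [3:]

Signatures (|P|; sorted positive RHS coefficients), sorted:
[[2:], [2:], [2:1], [2:1], [2:1], [2:1], [2:1,1], [3:]]


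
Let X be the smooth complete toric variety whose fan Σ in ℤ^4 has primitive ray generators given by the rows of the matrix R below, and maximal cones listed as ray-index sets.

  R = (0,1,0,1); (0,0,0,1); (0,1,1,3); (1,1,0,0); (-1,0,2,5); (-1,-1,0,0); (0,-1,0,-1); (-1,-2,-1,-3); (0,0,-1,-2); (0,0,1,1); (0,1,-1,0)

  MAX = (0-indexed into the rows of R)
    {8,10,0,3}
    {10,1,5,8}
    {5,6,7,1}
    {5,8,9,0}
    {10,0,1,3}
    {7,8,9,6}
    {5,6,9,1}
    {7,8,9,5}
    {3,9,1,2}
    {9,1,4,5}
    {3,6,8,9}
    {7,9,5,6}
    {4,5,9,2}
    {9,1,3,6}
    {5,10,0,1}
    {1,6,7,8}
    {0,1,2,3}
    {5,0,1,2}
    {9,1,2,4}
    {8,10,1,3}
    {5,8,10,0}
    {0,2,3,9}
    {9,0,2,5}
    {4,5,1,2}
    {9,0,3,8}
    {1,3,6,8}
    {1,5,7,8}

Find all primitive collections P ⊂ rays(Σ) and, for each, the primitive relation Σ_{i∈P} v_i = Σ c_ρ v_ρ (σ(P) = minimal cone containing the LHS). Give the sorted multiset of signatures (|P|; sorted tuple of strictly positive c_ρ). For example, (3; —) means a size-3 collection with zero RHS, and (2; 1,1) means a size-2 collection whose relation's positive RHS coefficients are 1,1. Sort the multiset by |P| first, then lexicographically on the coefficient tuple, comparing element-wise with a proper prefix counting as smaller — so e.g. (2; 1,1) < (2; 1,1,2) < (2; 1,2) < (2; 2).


Minimal non-faces — 23 found among 11 rays, 27 max cones:

  P={0,6}:  v_{0} + v_{6} = 0 — sig = (2; —)
  P={3,5}:  v_{3} + v_{5} = 0 — sig = (2; —)
  P={2,7}:  v_{2} + v_{7} = v_{5} — sig = (2; 1)
  P={2,8}:  v_{2} + v_{8} = v_{0} — sig = (2; 1)
  P={9,10}:  v_{9} + v_{10} = v_{0} — sig = (2; 1)
  P={0,7}:  v_{0} + v_{7} = v_{5} + v_{8} — sig = (2; 1,1)
  P={2,6}:  v_{2} + v_{6} = v_{1} + v_{9} — sig = (2; 1,1)
  P={3,7}:  v_{3} + v_{7} = v_{6} + v_{8} — sig = (2; 1,1)
  P={4,8}:  v_{4} + v_{8} = v_{2} + v_{5} — sig = (2; 1,1)
  P={6,10}:  v_{6} + v_{10} = v_{1} + v_{8} — sig = (2; 1,1)
  P={3,4}:  v_{3} + v_{4} = v_{1} + v_{2} + v_{9} — sig = (2; 1,1,1)
  P={4,10}:  v_{4} + v_{10} = v_{0} + v_{1} + v_{2} + v_{5} — sig = (2; 1,1,1,1)
  P={4,7}:  v_{4} + v_{7} = v_{1} + 2·v_{5} + v_{9} — sig = (2; 1,1,2)
  P={7,10}:  v_{7} + v_{10} = v_{1} + v_{5} + 2·v_{8} — sig = (2; 1,1,2)
  P={0,4}:  v_{0} + v_{4} = 2·v_{2} + v_{5} — sig = (2; 1,2)
  P={2,10}:  v_{2} + v_{10} = 2·v_{0} + v_{1} — sig = (2; 1,2)
  P={4,6}:  v_{4} + v_{6} = 2·v_{1} + v_{5} + 2·v_{9} — sig = (2; 1,2,2)
  P={1,8,9}:  v_{1} + v_{8} + v_{9} = 0 — sig = (3; —)
  P={0,1,8}:  v_{0} + v_{1} + v_{8} = v_{10} — sig = (3; 1)
  P={0,1,9}:  v_{0} + v_{1} + v_{9} = v_{2} — sig = (3; 1)
  P={5,6,8}:  v_{5} + v_{6} + v_{8} = v_{7} — sig = (3; 1)
  P={1,7,9}:  v_{1} + v_{7} + v_{9} = v_{5} + v_{6} — sig = (3; 1,1)
  P={1,2,5,9}:  v_{1} + v_{2} + v_{5} + v_{9} = v_{4} — sig = (4; 1)

Signatures (|P|; sorted positive RHS coefficients), sorted:
    (2; —)
    (2; —)
    (2; 1)
    (2; 1)
    (2; 1)
    (2; 1,1)
    (2; 1,1)
    (2; 1,1)
    (2; 1,1)
    (2; 1,1)
    (2; 1,1,1)
    (2; 1,1,1,1)
    (2; 1,1,2)
    (2; 1,1,2)
    (2; 1,2)
    (2; 1,2)
    (2; 1,2,2)
    (3; —)
    (3; 1)
    (3; 1)
    (3; 1)
    (3; 1,1)
    (4; 1)


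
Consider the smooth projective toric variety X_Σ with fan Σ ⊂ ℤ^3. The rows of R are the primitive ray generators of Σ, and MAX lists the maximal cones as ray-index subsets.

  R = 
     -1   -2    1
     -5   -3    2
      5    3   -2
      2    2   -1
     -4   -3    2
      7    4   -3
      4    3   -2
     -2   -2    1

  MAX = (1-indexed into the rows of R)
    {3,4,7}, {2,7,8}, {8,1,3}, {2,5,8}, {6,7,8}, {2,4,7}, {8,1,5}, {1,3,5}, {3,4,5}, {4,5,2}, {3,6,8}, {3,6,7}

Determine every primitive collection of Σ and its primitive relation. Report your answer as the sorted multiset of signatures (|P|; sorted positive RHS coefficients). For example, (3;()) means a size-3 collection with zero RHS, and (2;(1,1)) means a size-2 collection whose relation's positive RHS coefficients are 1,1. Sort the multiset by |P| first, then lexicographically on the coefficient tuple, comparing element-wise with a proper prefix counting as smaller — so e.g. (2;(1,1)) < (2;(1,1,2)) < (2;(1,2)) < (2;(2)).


The 12 primitive collections of Σ (r=8, n=3):

  • {2,3}:  v_{2} + v_{3} = 0  so sig = (2;())
  • {4,8}:  v_{4} + v_{8} = 0  so sig = (2;())
  • {5,7}:  v_{5} + v_{7} = 0  so sig = (2;())
  • {1,2}:  v_{1} + v_{2} = v_{5} + v_{8}  so sig = (2;(1,1))
  • {1,4}:  v_{1} + v_{4} = v_{3} + v_{5}  so sig = (2;(1,1))
  • {1,7}:  v_{1} + v_{7} = v_{3} + v_{8}  so sig = (2;(1,1))
  • {2,6}:  v_{2} + v_{6} = v_{7} + v_{8}  so sig = (2;(1,1))
  • {4,6}:  v_{4} + v_{6} = v_{3} + v_{7}  so sig = (2;(1,1))
  • {5,6}:  v_{5} + v_{6} = v_{3} + v_{8}  so sig = (2;(1,1))
  • {1,6}:  v_{1} + v_{6} = 2·v_{3} + 2·v_{8}  so sig = (2;(2,2))
  • {3,5,8}:  v_{3} + v_{5} + v_{8} = v_{1}  so sig = (3;(1))
  • {3,7,8}:  v_{3} + v_{7} + v_{8} = v_{6}  so sig = (3;(1))

Sorted signature multiset PRS(X):
    (2;())
    (2;())
    (2;())
    (2;(1,1))
    (2;(1,1))
    (2;(1,1))
    (2;(1,1))
    (2;(1,1))
    (2;(1,1))
    (2;(2,2))
    (3;(1))
    (3;(1))


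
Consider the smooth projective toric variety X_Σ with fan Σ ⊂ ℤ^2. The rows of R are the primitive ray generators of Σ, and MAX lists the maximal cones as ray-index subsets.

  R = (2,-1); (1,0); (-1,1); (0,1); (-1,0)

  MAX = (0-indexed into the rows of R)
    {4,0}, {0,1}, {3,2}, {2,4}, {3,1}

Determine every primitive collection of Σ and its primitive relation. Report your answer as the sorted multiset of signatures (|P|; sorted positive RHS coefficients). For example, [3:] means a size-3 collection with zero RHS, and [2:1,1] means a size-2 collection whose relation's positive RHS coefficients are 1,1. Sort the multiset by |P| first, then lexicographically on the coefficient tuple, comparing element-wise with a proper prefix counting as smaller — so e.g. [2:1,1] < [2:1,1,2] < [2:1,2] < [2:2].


Primitive collections (5):

  P={1,4}:  v_{1} + v_{4} = 0 ; sig = [2:]
  P={0,2}:  v_{0} + v_{2} = v_{1} ; sig = [2:1]
  P={1,2}:  v_{1} + v_{2} = v_{3} ; sig = [2:1]
  P={3,4}:  v_{3} + v_{4} = v_{2} ; sig = [2:1]
  P={0,3}:  v_{0} + v_{3} = 2·v_{1} ; sig = [2:2]

so the primitive-relation signature multiset is
    [2:]
    [2:1]
    [2:1]
    [2:1]
    [2:2]


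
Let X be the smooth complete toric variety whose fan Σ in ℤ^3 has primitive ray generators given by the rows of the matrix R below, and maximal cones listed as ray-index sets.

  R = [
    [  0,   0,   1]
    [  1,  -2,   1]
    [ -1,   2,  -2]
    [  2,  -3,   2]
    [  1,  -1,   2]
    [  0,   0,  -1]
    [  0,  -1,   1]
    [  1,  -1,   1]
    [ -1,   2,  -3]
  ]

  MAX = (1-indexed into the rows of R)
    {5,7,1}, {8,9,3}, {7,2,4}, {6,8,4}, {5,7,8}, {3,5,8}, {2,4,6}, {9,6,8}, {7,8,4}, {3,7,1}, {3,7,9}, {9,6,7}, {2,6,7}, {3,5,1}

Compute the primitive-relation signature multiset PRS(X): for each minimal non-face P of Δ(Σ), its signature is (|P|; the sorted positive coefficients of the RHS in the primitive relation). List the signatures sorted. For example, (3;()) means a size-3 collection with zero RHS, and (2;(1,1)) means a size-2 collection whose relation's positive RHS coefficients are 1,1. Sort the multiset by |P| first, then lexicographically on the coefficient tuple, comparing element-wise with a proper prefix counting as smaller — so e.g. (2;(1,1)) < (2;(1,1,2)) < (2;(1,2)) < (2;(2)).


Primitive collections (20):

  P={1,6}:  v_{1} + v_{6} = 0  ⇒ sig = (2;())
  P={1,8}:  v_{1} + v_{8} = v_{5}  ⇒ sig = (2;(1))
  P={1,9}:  v_{1} + v_{9} = v_{3}  ⇒ sig = (2;(1))
  P={2,3}:  v_{2} + v_{3} = v_{6}  ⇒ sig = (2;(1))
  P={2,8}:  v_{2} + v_{8} = v_{4}  ⇒ sig = (2;(1))
  P={3,6}:  v_{3} + v_{6} = v_{9}  ⇒ sig = (2;(1))
  P={5,6}:  v_{5} + v_{6} = v_{8}  ⇒ sig = (2;(1))
  P={1,2}:  v_{1} + v_{2} = v_{7} + v_{8}  ⇒ sig = (2;(1,1))
  P={3,4}:  v_{3} + v_{4} = v_{6} + v_{8}  ⇒ sig = (2;(1,1))
  P={5,9}:  v_{5} + v_{9} = v_{3} + v_{8}  ⇒ sig = (2;(1,1))
  P={1,4}:  v_{1} + v_{4} = v_{7} + 2·v_{8}  ⇒ sig = (2;(1,2))
  P={2,5}:  v_{2} + v_{5} = v_{7} + 2·v_{8}  ⇒ sig = (2;(1,2))
  P={4,9}:  v_{4} + v_{9} = 2·v_{6} + v_{8}  ⇒ sig = (2;(1,2))
  P={4,5}:  v_{4} + v_{5} = v_{7} + 3·v_{8}  ⇒ sig = (2;(1,3))
  P={2,9}:  v_{2} + v_{9} = 2·v_{6}  ⇒ sig = (2;(2))
  P={3,7,8}:  v_{3} + v_{7} + v_{8} = 0  ⇒ sig = (3;())
  P={3,5,7}:  v_{3} + v_{5} + v_{7} = v_{1}  ⇒ sig = (3;(1))
  P={6,7,8}:  v_{6} + v_{7} + v_{8} = v_{2}  ⇒ sig = (3;(1))
  P={7,8,9}:  v_{7} + v_{8} + v_{9} = v_{6}  ⇒ sig = (3;(1))
  P={4,6,7}:  v_{4} + v_{6} + v_{7} = 2·v_{2}  ⇒ sig = (3;(2))

Signatures (|P|; sorted positive RHS coefficients), sorted:
[(2;()), (2;(1)), (2;(1)), (2;(1)), (2;(1)), (2;(1)), (2;(1)), (2;(1,1)), (2;(1,1)), (2;(1,1)), (2;(1,2)), (2;(1,2)), (2;(1,2)), (2;(1,3)), (2;(2)), (3;()), (3;(1)), (3;(1)), (3;(1)), (3;(2))]


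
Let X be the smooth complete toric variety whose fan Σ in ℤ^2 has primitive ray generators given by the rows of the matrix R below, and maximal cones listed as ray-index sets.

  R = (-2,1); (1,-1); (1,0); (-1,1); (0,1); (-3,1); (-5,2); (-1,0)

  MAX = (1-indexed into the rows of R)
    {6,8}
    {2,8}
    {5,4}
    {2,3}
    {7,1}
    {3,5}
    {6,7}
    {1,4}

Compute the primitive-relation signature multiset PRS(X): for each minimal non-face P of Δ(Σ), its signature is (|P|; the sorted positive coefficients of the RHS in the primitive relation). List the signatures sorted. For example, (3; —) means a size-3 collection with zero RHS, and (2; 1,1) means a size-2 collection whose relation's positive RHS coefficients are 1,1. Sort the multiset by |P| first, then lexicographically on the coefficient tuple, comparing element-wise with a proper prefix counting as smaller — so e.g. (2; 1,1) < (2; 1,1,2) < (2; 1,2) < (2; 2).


Minimal non-faces — 20 found among 8 rays, 8 max cones:

  {2,4}:  v_{2} + v_{4} = 0 ; sig = (2; —)
  {3,8}:  v_{3} + v_{8} = 0 ; sig = (2; —)
  {1,2}:  v_{1} + v_{2} = v_{8} ; sig = (2; 1)
  {1,3}:  v_{1} + v_{3} = v_{4} ; sig = (2; 1)
  {1,6}:  v_{1} + v_{6} = v_{7} ; sig = (2; 1)
  {1,8}:  v_{1} + v_{8} = v_{6} ; sig = (2; 1)
  {2,5}:  v_{2} + v_{5} = v_{3} ; sig = (2; 1)
  {3,4}:  v_{3} + v_{4} = v_{5} ; sig = (2; 1)
  {3,6}:  v_{3} + v_{6} = v_{1} ; sig = (2; 1)
  {4,8}:  v_{4} + v_{8} = v_{1} ; sig = (2; 1)
  {5,8}:  v_{5} + v_{8} = v_{4} ; sig = (2; 1)
  {2,7}:  v_{2} + v_{7} = v_{6} + v_{8} ; sig = (2; 1,1)
  {5,6}:  v_{5} + v_{6} = v_{1} + v_{4} ; sig = (2; 1,1)
  {5,7}:  v_{5} + v_{7} = 2·v_{1} + v_{4} ; sig = (2; 1,2)
  {1,5}:  v_{1} + v_{5} = 2·v_{4} ; sig = (2; 2)
  {2,6}:  v_{2} + v_{6} = 2·v_{8} ; sig = (2; 2)
  {3,7}:  v_{3} + v_{7} = 2·v_{1} ; sig = (2; 2)
  {4,6}:  v_{4} + v_{6} = 2·v_{1} ; sig = (2; 2)
  {7,8}:  v_{7} + v_{8} = 2·v_{6} ; sig = (2; 2)
  {4,7}:  v_{4} + v_{7} = 3·v_{1} ; sig = (2; 3)

Sorted signature multiset PRS(X):
{ (2; —) ×2,  (2; 1) ×9,  (2; 1,1) ×2,  (2; 1,2),  (2; 2) ×5,  (2; 3) }


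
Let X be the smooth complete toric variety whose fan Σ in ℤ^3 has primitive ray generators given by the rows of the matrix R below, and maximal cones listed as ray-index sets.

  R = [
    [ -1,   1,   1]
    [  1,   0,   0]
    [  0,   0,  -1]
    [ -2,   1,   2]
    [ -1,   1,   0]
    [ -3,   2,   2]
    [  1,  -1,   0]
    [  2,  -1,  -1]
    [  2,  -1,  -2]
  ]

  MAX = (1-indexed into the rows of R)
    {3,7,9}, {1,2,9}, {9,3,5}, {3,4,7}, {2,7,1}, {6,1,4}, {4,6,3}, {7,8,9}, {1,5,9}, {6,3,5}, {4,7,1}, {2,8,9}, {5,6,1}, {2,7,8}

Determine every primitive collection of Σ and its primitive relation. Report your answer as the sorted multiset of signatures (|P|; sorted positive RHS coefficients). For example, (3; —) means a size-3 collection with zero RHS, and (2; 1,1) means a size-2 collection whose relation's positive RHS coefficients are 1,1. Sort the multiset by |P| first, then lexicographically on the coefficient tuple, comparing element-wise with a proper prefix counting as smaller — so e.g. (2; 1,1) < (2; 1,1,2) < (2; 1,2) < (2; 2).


17 minimal non-faces of Δ(Σ) (on 9 rays):

  • {4,9}:  v_{4} + v_{9} = 0 — sig = (2; —)
  • {5,7}:  v_{5} + v_{7} = 0 — sig = (2; —)
  • {1,3}:  v_{1} + v_{3} = v_{5} — sig = (2; 1)
  • {1,8}:  v_{1} + v_{8} = v_{2} — sig = (2; 1)
  • {3,8}:  v_{3} + v_{8} = v_{9} — sig = (2; 1)
  • {4,5}:  v_{4} + v_{5} = v_{6} — sig = (2; 1)
  • {6,7}:  v_{6} + v_{7} = v_{4} — sig = (2; 1)
  • {6,8}:  v_{6} + v_{8} = v_{1} — sig = (2; 1)
  • {6,9}:  v_{6} + v_{9} = v_{5} — sig = (2; 1)
  • {2,3}:  v_{2} + v_{3} = v_{1} + v_{9} — sig = (2; 1,1)
  • {4,8}:  v_{4} + v_{8} = v_{1} + v_{7} — sig = (2; 1,1)
  • {5,8}:  v_{5} + v_{8} = v_{1} + v_{9} — sig = (2; 1,1)
  • {2,4}:  v_{2} + v_{4} = 2·v_{1} + v_{7} — sig = (2; 1,2)
  • {2,5}:  v_{2} + v_{5} = 2·v_{1} + v_{9} — sig = (2; 1,2)
  • {2,6}:  v_{2} + v_{6} = 2·v_{1} — sig = (2; 2)
  • {1,7,9}:  v_{1} + v_{7} + v_{9} = v_{8} — sig = (3; 1)
  • {2,7,9}:  v_{2} + v_{7} + v_{9} = 2·v_{8} — sig = (3; 2)

Sorted signature multiset PRS(X):
    (2; —)
    (2; —)
    (2; 1)
    (2; 1)
    (2; 1)
    (2; 1)
    (2; 1)
    (2; 1)
    (2; 1)
    (2; 1,1)
    (2; 1,1)
    (2; 1,1)
    (2; 1,2)
    (2; 1,2)
    (2; 2)
    (3; 1)
    (3; 2)


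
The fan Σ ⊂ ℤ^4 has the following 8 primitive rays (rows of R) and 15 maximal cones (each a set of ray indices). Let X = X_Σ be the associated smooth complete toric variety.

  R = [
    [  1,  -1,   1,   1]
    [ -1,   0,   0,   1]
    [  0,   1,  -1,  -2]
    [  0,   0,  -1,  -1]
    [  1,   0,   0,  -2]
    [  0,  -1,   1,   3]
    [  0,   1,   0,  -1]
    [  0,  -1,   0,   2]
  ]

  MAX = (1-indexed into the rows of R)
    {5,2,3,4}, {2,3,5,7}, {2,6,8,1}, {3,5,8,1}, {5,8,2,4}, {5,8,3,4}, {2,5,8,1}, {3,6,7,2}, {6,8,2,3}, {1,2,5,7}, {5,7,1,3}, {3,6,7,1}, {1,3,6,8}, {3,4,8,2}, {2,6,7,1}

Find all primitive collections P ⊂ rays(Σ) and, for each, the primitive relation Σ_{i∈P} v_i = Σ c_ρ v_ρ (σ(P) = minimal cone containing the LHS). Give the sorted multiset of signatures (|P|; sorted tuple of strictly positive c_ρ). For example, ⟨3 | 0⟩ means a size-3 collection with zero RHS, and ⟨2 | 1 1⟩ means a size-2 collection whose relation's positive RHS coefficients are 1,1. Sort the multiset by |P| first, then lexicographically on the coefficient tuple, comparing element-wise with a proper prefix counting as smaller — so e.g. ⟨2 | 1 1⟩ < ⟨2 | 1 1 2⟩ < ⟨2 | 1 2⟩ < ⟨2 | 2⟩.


Minimal non-faces — 7 found among 8 rays, 15 max cones:

  {4,6}:  v_{4} + v_{6} = v_{8}  →  sig = ⟨2 | 1⟩
  {4,7}:  v_{4} + v_{7} = v_{3}  →  sig = ⟨2 | 1⟩
  {5,6}:  v_{5} + v_{6} = v_{1}  →  sig = ⟨2 | 1⟩
  {1,4}:  v_{1} + v_{4} = v_{5} + v_{8}  →  sig = ⟨2 | 1 1⟩
  {7,8}:  v_{7} + v_{8} = v_{3} + v_{6}  →  sig = ⟨2 | 1 1⟩
  {1,2,3}:  v_{1} + v_{2} + v_{3} = 0  →  sig = ⟨3 | 0⟩
  {2,3,5,8}:  v_{2} + v_{3} + v_{5} + v_{8} = v_{4}  →  sig = ⟨4 | 1⟩

Signatures (|P|; sorted positive RHS coefficients), sorted:
[⟨2 | 1⟩, ⟨2 | 1⟩, ⟨2 | 1⟩, ⟨2 | 1 1⟩, ⟨2 | 1 1⟩, ⟨3 | 0⟩, ⟨4 | 1⟩]


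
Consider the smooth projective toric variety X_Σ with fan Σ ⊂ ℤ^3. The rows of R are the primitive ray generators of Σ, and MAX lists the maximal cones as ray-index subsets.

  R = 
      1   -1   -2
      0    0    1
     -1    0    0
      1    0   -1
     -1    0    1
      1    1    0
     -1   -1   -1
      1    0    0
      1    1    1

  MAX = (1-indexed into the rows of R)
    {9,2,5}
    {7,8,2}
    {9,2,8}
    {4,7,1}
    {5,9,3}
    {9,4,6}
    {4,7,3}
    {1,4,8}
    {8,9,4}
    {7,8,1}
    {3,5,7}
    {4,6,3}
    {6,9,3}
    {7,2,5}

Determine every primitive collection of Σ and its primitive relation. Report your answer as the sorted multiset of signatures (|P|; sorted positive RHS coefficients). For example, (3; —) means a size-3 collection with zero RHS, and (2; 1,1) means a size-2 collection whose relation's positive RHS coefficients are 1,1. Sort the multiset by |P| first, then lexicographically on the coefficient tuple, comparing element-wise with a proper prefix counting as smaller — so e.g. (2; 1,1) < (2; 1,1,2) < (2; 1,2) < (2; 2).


Minimal non-faces — 17 found among 9 rays, 14 max cones:

  P = {3,8}:  v_{3} + v_{8} = 0  ⟹  sig = (2; —)
  P = {4,5}:  v_{4} + v_{5} = 0  ⟹  sig = (2; —)
  P = {7,9}:  v_{7} + v_{9} = 0  ⟹  sig = (2; —)
  P = {2,3}:  v_{2} + v_{3} = v_{5}  ⟹  sig = (2; 1)
  P = {2,4}:  v_{2} + v_{4} = v_{8}  ⟹  sig = (2; 1)
  P = {2,6}:  v_{2} + v_{6} = v_{9}  ⟹  sig = (2; 1)
  P = {5,8}:  v_{5} + v_{8} = v_{2}  ⟹  sig = (2; 1)
  P = {1,3}:  v_{1} + v_{3} = v_{4} + v_{7}  ⟹  sig = (2; 1,1)
  P = {1,5}:  v_{1} + v_{5} = v_{7} + v_{8}  ⟹  sig = (2; 1,1)
  P = {1,9}:  v_{1} + v_{9} = v_{4} + v_{8}  ⟹  sig = (2; 1,1)
  P = {5,6}:  v_{5} + v_{6} = v_{3} + v_{9}  ⟹  sig = (2; 1,1)
  P = {6,7}:  v_{6} + v_{7} = v_{3} + v_{4}  ⟹  sig = (2; 1,1)
  P = {6,8}:  v_{6} + v_{8} = v_{4} + v_{9}  ⟹  sig = (2; 1,1)
  P = {1,2}:  v_{1} + v_{2} = v_{7} + 2·v_{8}  ⟹  sig = (2; 1,2)
  P = {1,6}:  v_{1} + v_{6} = 2·v_{4}  ⟹  sig = (2; 2)
  P = {3,4,9}:  v_{3} + v_{4} + v_{9} = v_{6}  ⟹  sig = (3; 1)
  P = {4,7,8}:  v_{4} + v_{7} + v_{8} = v_{1}  ⟹  sig = (3; 1)

Signatures (|P|; sorted positive RHS coefficients), sorted:
{ (2; —) ×3,  (2; 1) ×4,  (2; 1,1) ×6,  (2; 1,2),  (2; 2),  (3; 1) ×2 }


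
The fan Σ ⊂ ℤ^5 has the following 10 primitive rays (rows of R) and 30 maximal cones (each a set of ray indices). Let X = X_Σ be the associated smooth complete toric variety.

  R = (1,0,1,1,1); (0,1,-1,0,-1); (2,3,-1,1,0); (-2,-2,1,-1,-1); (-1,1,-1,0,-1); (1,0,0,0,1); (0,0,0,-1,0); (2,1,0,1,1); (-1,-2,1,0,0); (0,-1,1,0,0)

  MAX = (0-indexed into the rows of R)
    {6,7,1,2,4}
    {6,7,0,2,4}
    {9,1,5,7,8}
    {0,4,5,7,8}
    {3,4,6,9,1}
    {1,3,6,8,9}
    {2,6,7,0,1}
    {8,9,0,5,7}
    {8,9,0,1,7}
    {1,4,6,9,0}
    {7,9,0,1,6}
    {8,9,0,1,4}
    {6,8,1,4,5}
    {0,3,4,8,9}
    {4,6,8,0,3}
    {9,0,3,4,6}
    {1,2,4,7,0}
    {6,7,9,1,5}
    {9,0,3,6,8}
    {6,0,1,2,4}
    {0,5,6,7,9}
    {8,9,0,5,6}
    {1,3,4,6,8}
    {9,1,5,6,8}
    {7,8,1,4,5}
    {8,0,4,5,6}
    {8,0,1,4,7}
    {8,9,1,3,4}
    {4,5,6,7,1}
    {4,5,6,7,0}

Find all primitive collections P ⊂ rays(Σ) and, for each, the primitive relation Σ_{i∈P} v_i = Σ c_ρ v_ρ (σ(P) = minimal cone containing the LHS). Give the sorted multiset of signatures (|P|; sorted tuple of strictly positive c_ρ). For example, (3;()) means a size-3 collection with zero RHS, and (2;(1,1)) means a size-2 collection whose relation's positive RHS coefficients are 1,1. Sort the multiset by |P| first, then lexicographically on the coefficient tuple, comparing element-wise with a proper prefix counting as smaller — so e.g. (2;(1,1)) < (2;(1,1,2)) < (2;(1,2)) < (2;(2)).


14 collections generate NE(X_Σ); each relation:

  • {3,7}:  v_{3} + v_{7} = v_{9}  →  sig = (2;(1))
  • {2,8}:  v_{2} + v_{8} = v_{0} + v_{1}  →  sig = (2;(1,1))
  • {3,5}:  v_{3} + v_{5} = v_{6} + v_{8}  →  sig = (2;(1,1))
  • {2,3}:  v_{2} + v_{3} = v_{0} + v_{1} + v_{4} + v_{6} + v_{9}  →  sig = (2;(1,1,1,1,1))
  • {2,5}:  v_{2} + v_{5} = v_{4} + v_{6} + 2·v_{7}  →  sig = (2;(1,1,2))
  • {2,9}:  v_{2} + v_{9} = 2·v_{0} + 2·v_{1} + v_{6}  →  sig = (2;(1,2,2))
  • {4,5,9}:  v_{4} + v_{5} + v_{9} = 0  →  sig = (3;())
  • {0,1,5}:  v_{0} + v_{1} + v_{5} = v_{7}  →  sig = (3;(1))
  • {4,7,9}:  v_{4} + v_{7} + v_{9} = v_{0} + v_{1}  →  sig = (3;(1,1))
  • {6,7,8}:  v_{6} + v_{7} + v_{8} = v_{5} + v_{9}  →  sig = (3;(1,1))
  • {0,1,3}:  v_{0} + v_{1} + v_{3} = v_{4} + 2·v_{9}  →  sig = (3;(1,2))
  • {0,1,6,8}:  v_{0} + v_{1} + v_{6} + v_{8} = v_{9}  →  sig = (4;(1))
  • {4,6,8,9}:  v_{4} + v_{6} + v_{8} + v_{9} = v_{3}  →  sig = (4;(1))
  • {0,1,4,6,7}:  v_{0} + v_{1} + v_{4} + v_{6} + v_{7} = v_{2}  →  sig = (5;(1))

Sorted signature multiset PRS(X):
{ (2;(1)),  (2;(1,1)) ×2,  (2;(1,1,1,1,1)),  (2;(1,1,2)),  (2;(1,2,2)),  (3;()),  (3;(1)),  (3;(1,1)) ×2,  (3;(1,2)),  (4;(1)) ×2,  (5;(1)) }


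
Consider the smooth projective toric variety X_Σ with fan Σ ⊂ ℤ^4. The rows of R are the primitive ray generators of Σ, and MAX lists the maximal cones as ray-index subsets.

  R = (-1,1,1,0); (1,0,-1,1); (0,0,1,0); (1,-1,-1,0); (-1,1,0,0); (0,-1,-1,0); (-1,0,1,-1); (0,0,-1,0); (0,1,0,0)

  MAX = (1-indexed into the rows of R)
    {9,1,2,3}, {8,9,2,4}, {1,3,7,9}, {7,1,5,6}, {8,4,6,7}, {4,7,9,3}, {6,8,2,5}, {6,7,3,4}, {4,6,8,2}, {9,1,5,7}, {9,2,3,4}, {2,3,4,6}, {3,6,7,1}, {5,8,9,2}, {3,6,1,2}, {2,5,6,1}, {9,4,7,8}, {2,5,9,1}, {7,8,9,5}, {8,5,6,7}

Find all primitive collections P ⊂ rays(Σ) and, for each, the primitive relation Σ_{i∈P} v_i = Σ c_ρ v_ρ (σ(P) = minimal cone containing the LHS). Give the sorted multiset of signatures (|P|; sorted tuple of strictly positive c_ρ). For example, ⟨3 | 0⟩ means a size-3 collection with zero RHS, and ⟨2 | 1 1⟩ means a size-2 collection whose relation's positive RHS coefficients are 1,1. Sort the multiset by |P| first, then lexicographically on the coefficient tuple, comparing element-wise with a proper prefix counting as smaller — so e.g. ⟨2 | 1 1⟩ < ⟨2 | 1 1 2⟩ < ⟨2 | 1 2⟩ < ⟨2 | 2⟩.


The 7 primitive collections of Σ (r=9, n=4):

  • {1,4}:  v_{1} + v_{4} = 0 ; sig = ⟨2 | 0⟩
  • {2,7}:  v_{2} + v_{7} = 0 ; sig = ⟨2 | 0⟩
  • {3,8}:  v_{3} + v_{8} = 0 ; sig = ⟨2 | 0⟩
  • {1,8}:  v_{1} + v_{8} = v_{5} ; sig = ⟨2 | 1⟩
  • {3,5}:  v_{3} + v_{5} = v_{1} ; sig = ⟨2 | 1⟩
  • {4,5}:  v_{4} + v_{5} = v_{8} ; sig = ⟨2 | 1⟩
  • {6,9}:  v_{6} + v_{9} = v_{8} ; sig = ⟨2 | 1⟩

so the primitive-relation signature multiset is
    ⟨2 | 0⟩
    ⟨2 | 0⟩
    ⟨2 | 0⟩
    ⟨2 | 1⟩
    ⟨2 | 1⟩
    ⟨2 | 1⟩
    ⟨2 | 1⟩
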